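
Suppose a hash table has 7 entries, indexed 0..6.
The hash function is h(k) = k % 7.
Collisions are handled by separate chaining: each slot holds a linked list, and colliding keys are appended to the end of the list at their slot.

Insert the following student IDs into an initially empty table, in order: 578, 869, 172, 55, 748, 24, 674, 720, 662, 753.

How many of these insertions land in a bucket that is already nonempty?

578 -> bucket 4
869 -> bucket 1
172 -> bucket 4 (collision)
55 -> bucket 6
748 -> bucket 6 (collision)
24 -> bucket 3
674 -> bucket 2
720 -> bucket 6 (collision)
662 -> bucket 4 (collision)
753 -> bucket 4 (collision)
Final buckets:
0: -
1: 869
2: 674
3: 24
4: 578 -> 172 -> 662 -> 753
5: -
6: 55 -> 748 -> 720

5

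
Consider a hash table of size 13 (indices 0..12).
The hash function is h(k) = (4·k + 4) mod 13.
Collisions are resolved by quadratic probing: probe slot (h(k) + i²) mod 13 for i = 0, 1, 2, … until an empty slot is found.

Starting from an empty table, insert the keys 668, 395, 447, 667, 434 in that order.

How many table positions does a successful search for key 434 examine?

668: h=11 => slot 11
395: h=11, probe 11,12 => slot 12
447: h=11, probe 11,12,2 => slot 2
667: h=7 => slot 7
434: h=11, probe 11,12,2,7,1 => slot 1
Table: [_, 434, 447, _, _, _, _, 667, _, _, _, 668, 395]
Lookup 434: h=11, probe 11,12,2,7,1 → found at 1.

5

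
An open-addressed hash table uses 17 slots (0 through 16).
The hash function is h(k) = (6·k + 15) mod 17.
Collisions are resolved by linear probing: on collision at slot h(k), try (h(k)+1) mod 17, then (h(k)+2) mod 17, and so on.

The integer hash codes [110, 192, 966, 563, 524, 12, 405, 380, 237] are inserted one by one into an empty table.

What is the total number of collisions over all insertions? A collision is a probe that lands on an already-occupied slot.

3

Insert 110: h=12, slot 12 empty => index 12.
Insert 192: h=11, slot 11 empty => index 11.
Insert 966: h=14, slot 14 empty => index 14.
Insert 563: h=10, slot 10 empty => index 10.
Insert 524: h=14, slot 14 occupied => index 15.
Insert 12: h=2, slot 2 empty => index 2.
Insert 405: h=14, slots 14,15 occupied => index 16.
Insert 380: h=0, slot 0 empty => index 0.
Insert 237: h=9, slot 9 empty => index 9.
Table: [380, ., 12, ., ., ., ., ., ., 237, 563, 192, 110, ., 966, 524, 405]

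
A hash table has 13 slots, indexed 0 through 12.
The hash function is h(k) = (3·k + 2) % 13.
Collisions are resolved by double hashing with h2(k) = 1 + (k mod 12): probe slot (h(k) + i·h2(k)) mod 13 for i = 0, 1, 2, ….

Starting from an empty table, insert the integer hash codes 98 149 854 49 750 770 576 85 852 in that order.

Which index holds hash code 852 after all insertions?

0

98 hashes to 10; slot 10 is free => place at 10.
149 hashes to 7; slot 7 is free => place at 7.
854 hashes to 3; slot 3 is free => place at 3.
49 hashes to 6; slot 6 is free => place at 6.
750 hashes to 3, h2=7; 3,10 taken => place at 4.
770 hashes to 11; slot 11 is free => place at 11.
576 hashes to 1; slot 1 is free => place at 1.
85 hashes to 10, h2=2; 10 taken => place at 12.
852 hashes to 10, h2=1; 10,11,12 taken => place at 0.
Table: [852, 576, ∅, 854, 750, ∅, 49, 149, ∅, ∅, 98, 770, 85]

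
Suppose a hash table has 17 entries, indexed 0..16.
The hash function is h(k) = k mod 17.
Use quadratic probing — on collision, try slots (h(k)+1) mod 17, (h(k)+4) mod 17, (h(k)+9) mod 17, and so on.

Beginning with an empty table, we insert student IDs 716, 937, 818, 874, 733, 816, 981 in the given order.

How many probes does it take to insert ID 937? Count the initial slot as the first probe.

716: h=2 -> slot 2
937: h=2, probe 2,3 -> slot 3
818: h=2, probe 2,3,6 -> slot 6
874: h=7 -> slot 7
733: h=2, probe 2,3,6,11 -> slot 11
816: h=0 -> slot 0
981: h=12 -> slot 12
Table: [816, -, 716, 937, -, -, 818, 874, -, -, -, 733, 981, -, -, -, -]

2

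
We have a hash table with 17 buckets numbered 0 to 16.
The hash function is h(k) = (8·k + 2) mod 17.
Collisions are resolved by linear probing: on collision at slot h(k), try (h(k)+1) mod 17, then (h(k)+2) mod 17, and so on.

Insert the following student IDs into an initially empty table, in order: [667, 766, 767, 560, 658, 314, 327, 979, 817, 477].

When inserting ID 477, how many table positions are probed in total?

667 hashes to 0; slot 0 is free → place at 0.
766 hashes to 10; slot 10 is free → place at 10.
767 hashes to 1; slot 1 is free → place at 1.
560 hashes to 11; slot 11 is free → place at 11.
658 hashes to 13; slot 13 is free → place at 13.
314 hashes to 15; slot 15 is free → place at 15.
327 hashes to 0; 0,1 taken → place at 2.
979 hashes to 14; slot 14 is free → place at 14.
817 hashes to 10; 10,11 taken → place at 12.
477 hashes to 10; 10,11,12,13,14,15 taken → place at 16.
Table: [667, 767, 327, —, —, —, —, —, —, —, 766, 560, 817, 658, 979, 314, 477]

7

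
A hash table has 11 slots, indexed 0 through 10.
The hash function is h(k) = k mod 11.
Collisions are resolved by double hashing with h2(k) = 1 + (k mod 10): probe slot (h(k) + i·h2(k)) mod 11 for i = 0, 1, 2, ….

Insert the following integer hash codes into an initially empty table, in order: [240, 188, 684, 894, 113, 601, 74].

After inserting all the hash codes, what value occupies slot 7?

113

240 hashes to 9; slot 9 is free => place at 9.
188 hashes to 1; slot 1 is free => place at 1.
684 hashes to 2; slot 2 is free => place at 2.
894 hashes to 3; slot 3 is free => place at 3.
113 hashes to 3, h2=4; 3 taken => place at 7.
601 hashes to 7, h2=2; 7,9 taken => place at 0.
74 hashes to 8; slot 8 is free => place at 8.
Table: [601, 188, 684, 894, ∅, ∅, ∅, 113, 74, 240, ∅]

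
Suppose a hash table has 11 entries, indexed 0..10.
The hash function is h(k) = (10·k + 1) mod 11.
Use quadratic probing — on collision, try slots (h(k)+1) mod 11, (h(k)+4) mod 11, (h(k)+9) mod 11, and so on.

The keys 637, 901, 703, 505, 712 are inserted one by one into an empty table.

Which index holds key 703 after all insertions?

Insert 637: h=2, slot 2 empty => index 2.
Insert 901: h=2, slot 2 occupied => index 3.
Insert 703: h=2, slots 2,3 occupied => index 6.
Insert 505: h=2, slots 2,3,6 occupied => index 0.
Insert 712: h=4, slot 4 empty => index 4.
Table: [505, ., 637, 901, 712, ., 703, ., ., ., .]

6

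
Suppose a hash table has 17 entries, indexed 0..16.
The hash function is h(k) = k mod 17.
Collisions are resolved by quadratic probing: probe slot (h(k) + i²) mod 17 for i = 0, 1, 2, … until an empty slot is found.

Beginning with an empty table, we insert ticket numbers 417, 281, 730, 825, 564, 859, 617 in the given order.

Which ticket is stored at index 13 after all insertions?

825

417 hashes to 9; slot 9 is free => place at 9.
281 hashes to 9; 9 taken => place at 10.
730 hashes to 16; slot 16 is free => place at 16.
825 hashes to 9; 9,10 taken => place at 13.
564 hashes to 3; slot 3 is free => place at 3.
859 hashes to 9; 9,10,13 taken => place at 1.
617 hashes to 5; slot 5 is free => place at 5.
Table: [., 859, ., 564, ., 617, ., ., ., 417, 281, ., ., 825, ., ., 730]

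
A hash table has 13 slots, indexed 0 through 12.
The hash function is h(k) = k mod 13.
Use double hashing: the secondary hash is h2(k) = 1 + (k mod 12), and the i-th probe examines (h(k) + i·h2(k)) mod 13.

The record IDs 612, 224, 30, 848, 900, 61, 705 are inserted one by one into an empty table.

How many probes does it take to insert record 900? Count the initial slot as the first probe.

3

Insert 612: h=1, slot 1 empty -> index 1.
Insert 224: h=3, slot 3 empty -> index 3.
Insert 30: h=4, slot 4 empty -> index 4.
Insert 848: h=3, h2=9, slot 3 occupied -> index 12.
Insert 900: h=3, h2=1, slots 3,4 occupied -> index 5.
Insert 61: h=9, slot 9 empty -> index 9.
Insert 705: h=3, h2=10, slot 3 occupied -> index 0.
Table: [705, 612, ∅, 224, 30, 900, ∅, ∅, ∅, 61, ∅, ∅, 848]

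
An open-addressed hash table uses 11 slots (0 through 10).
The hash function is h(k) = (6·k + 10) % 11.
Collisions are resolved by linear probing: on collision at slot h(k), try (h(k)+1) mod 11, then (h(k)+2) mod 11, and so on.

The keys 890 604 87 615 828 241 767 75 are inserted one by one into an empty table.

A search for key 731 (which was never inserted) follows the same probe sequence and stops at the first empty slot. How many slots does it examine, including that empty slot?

5

890: h=4 → slot 4
604: h=4, probe 4,5 → slot 5
87: h=4, probe 4,5,6 → slot 6
615: h=4, probe 4,5,6,7 → slot 7
828: h=6, probe 6,7,8 → slot 8
241: h=4, probe 4,5,6,7,8,9 → slot 9
767: h=3 → slot 3
75: h=9, probe 9,10 → slot 10
Table: [-, -, -, 767, 890, 604, 87, 615, 828, 241, 75]
Lookup 731: h=7, probe 7,8,9,10,0 → slot 0 empty, not found.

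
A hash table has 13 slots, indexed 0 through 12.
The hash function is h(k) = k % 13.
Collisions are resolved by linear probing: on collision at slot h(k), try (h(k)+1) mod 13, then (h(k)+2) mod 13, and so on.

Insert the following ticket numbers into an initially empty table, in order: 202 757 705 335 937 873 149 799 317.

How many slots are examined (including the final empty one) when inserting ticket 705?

2

202 hashes to 7; slot 7 is free → place at 7.
757 hashes to 3; slot 3 is free → place at 3.
705 hashes to 3; 3 taken → place at 4.
335 hashes to 10; slot 10 is free → place at 10.
937 hashes to 1; slot 1 is free → place at 1.
873 hashes to 2; slot 2 is free → place at 2.
149 hashes to 6; slot 6 is free → place at 6.
799 hashes to 6; 6,7 taken → place at 8.
317 hashes to 5; slot 5 is free → place at 5.
Table: [∅, 937, 873, 757, 705, 317, 149, 202, 799, ∅, 335, ∅, ∅]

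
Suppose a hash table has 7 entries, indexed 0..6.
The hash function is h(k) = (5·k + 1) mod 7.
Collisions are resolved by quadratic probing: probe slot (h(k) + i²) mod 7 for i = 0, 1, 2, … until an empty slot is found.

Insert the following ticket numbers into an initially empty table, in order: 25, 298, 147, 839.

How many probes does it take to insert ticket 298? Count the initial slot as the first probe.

2

25: h=0 -> slot 0
298: h=0, probe 0,1 -> slot 1
147: h=1, probe 1,2 -> slot 2
839: h=3 -> slot 3
Table: [25, 298, 147, 839, ., ., .]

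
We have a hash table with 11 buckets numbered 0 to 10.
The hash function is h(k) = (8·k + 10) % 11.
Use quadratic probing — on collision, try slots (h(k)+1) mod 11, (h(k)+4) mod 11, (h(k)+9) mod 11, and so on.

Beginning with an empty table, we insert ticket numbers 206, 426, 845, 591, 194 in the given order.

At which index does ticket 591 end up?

1

Insert 206: h=8, slot 8 empty → index 8.
Insert 426: h=8, slot 8 occupied → index 9.
Insert 845: h=5, slot 5 empty → index 5.
Insert 591: h=8, slots 8,9 occupied → index 1.
Insert 194: h=0, slot 0 empty → index 0.
Table: [194, 591, ., ., ., 845, ., ., 206, 426, .]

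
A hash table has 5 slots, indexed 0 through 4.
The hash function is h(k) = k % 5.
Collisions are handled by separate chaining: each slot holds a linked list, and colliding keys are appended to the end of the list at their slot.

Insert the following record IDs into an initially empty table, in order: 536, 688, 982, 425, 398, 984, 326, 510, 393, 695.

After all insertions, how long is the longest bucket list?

3

Insert 536: h=1, bucket 1 empty → new chain.
Insert 688: h=3, bucket 3 empty → new chain.
Insert 982: h=2, bucket 2 empty → new chain.
Insert 425: h=0, bucket 0 empty → new chain.
Insert 398: h=3, bucket 3 nonempty → append to chain.
Insert 984: h=4, bucket 4 empty → new chain.
Insert 326: h=1, bucket 1 nonempty → append to chain.
Insert 510: h=0, bucket 0 nonempty → append to chain.
Insert 393: h=3, bucket 3 nonempty → append to chain.
Insert 695: h=0, bucket 0 nonempty → append to chain.
Final buckets:
0: 425 -> 510 -> 695
1: 536 -> 326
2: 982
3: 688 -> 398 -> 393
4: 984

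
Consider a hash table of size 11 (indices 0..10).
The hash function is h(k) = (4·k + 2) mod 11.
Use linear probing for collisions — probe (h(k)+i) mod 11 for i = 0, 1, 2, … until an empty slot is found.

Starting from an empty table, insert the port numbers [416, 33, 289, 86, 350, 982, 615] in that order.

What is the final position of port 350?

7

416 hashes to 5; slot 5 is free -> place at 5.
33 hashes to 2; slot 2 is free -> place at 2.
289 hashes to 3; slot 3 is free -> place at 3.
86 hashes to 5; 5 taken -> place at 6.
350 hashes to 5; 5,6 taken -> place at 7.
982 hashes to 3; 3 taken -> place at 4.
615 hashes to 9; slot 9 is free -> place at 9.
Table: [∅, ∅, 33, 289, 982, 416, 86, 350, ∅, 615, ∅]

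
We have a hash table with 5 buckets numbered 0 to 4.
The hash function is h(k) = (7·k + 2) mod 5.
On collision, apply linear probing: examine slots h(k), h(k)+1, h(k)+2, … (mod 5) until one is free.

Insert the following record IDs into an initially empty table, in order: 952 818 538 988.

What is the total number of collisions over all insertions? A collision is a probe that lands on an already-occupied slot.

3

Insert 952: h=1, slot 1 empty → index 1.
Insert 818: h=3, slot 3 empty → index 3.
Insert 538: h=3, slot 3 occupied → index 4.
Insert 988: h=3, slots 3,4 occupied → index 0.
Table: [988, 952, _, 818, 538]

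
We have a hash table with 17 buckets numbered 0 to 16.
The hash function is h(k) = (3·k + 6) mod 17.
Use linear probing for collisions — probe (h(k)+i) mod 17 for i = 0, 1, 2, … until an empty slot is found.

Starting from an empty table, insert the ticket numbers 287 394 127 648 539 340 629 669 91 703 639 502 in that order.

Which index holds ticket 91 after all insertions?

10

287: h=0 → slot 0
394: h=15 → slot 15
127: h=13 → slot 13
648: h=12 → slot 12
539: h=8 → slot 8
340: h=6 → slot 6
629: h=6, probe 6,7 → slot 7
669: h=7, probe 7,8,9 → slot 9
91: h=7, probe 7,8,9,10 → slot 10
703: h=7, probe 7,8,9,10,11 → slot 11
639: h=2 → slot 2
502: h=16 → slot 16
Table: [287, —, 639, —, —, —, 340, 629, 539, 669, 91, 703, 648, 127, —, 394, 502]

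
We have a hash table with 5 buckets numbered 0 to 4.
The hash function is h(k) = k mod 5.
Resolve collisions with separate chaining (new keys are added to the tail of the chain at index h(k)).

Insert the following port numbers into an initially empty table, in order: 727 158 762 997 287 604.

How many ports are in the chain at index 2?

4

Insert 727: h=2, bucket 2 empty → new chain.
Insert 158: h=3, bucket 3 empty → new chain.
Insert 762: h=2, bucket 2 nonempty → append to chain.
Insert 997: h=2, bucket 2 nonempty → append to chain.
Insert 287: h=2, bucket 2 nonempty → append to chain.
Insert 604: h=4, bucket 4 empty → new chain.
Final buckets:
0: -
1: -
2: 727 -> 762 -> 997 -> 287
3: 158
4: 604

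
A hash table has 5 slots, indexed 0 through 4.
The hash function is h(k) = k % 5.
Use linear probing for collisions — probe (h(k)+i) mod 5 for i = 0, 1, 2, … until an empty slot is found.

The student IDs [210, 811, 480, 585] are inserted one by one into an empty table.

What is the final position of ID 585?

3

210 hashes to 0; slot 0 is free → place at 0.
811 hashes to 1; slot 1 is free → place at 1.
480 hashes to 0; 0,1 taken → place at 2.
585 hashes to 0; 0,1,2 taken → place at 3.
Table: [210, 811, 480, 585, .]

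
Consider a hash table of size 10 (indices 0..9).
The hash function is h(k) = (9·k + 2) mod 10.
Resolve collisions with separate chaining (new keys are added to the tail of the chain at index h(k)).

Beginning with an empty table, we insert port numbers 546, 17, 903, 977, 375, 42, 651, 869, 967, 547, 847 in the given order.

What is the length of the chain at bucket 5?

Insert 546: h=6, bucket 6 empty → new chain.
Insert 17: h=5, bucket 5 empty → new chain.
Insert 903: h=9, bucket 9 empty → new chain.
Insert 977: h=5, bucket 5 nonempty → append to chain.
Insert 375: h=7, bucket 7 empty → new chain.
Insert 42: h=0, bucket 0 empty → new chain.
Insert 651: h=1, bucket 1 empty → new chain.
Insert 869: h=3, bucket 3 empty → new chain.
Insert 967: h=5, bucket 5 nonempty → append to chain.
Insert 547: h=5, bucket 5 nonempty → append to chain.
Insert 847: h=5, bucket 5 nonempty → append to chain.
Final buckets:
0: 42
1: 651
2: —
3: 869
4: —
5: 17 -> 977 -> 967 -> 547 -> 847
6: 546
7: 375
8: —
9: 903

5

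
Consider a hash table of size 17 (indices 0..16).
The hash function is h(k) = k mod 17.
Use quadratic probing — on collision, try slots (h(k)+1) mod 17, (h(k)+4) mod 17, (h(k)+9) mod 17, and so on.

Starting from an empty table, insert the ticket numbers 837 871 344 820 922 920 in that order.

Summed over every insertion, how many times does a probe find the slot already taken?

Insert 837: h=4, slot 4 empty => index 4.
Insert 871: h=4, slot 4 occupied => index 5.
Insert 344: h=4, slots 4,5 occupied => index 8.
Insert 820: h=4, slots 4,5,8 occupied => index 13.
Insert 922: h=4, slots 4,5,8,13 occupied => index 3.
Insert 920: h=2, slot 2 empty => index 2.
Table: [_, _, 920, 922, 837, 871, _, _, 344, _, _, _, _, 820, _, _, _]

10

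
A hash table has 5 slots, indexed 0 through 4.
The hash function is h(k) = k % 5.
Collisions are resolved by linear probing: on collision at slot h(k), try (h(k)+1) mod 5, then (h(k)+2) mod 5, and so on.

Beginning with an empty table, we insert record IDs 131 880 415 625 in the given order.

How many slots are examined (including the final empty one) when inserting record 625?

4

Insert 131: h=1, slot 1 empty → index 1.
Insert 880: h=0, slot 0 empty → index 0.
Insert 415: h=0, slots 0,1 occupied → index 2.
Insert 625: h=0, slots 0,1,2 occupied → index 3.
Table: [880, 131, 415, 625, ∅]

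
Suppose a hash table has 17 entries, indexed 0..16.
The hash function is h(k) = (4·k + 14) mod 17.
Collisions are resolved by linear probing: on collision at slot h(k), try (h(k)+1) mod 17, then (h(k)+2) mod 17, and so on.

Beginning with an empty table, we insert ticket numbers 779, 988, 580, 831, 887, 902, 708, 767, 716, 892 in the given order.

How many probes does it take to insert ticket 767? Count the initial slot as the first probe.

Insert 779: h=2, slot 2 empty => index 2.
Insert 988: h=5, slot 5 empty => index 5.
Insert 580: h=5, slot 5 occupied => index 6.
Insert 831: h=6, slot 6 occupied => index 7.
Insert 887: h=9, slot 9 empty => index 9.
Insert 902: h=1, slot 1 empty => index 1.
Insert 708: h=7, slot 7 occupied => index 8.
Insert 767: h=5, slots 5,6,7,8,9 occupied => index 10.
Insert 716: h=5, slots 5,6,7,8,9,10 occupied => index 11.
Insert 892: h=12, slot 12 empty => index 12.
Table: [∅, 902, 779, ∅, ∅, 988, 580, 831, 708, 887, 767, 716, 892, ∅, ∅, ∅, ∅]

6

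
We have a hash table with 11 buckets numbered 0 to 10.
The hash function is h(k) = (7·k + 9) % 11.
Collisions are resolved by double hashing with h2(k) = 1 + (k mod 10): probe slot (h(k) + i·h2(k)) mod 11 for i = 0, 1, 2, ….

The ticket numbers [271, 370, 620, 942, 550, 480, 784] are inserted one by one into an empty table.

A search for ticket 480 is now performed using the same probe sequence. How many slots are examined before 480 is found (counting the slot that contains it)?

5

Insert 271: h=3, slot 3 empty -> index 3.
Insert 370: h=3, h2=1, slot 3 occupied -> index 4.
Insert 620: h=4, h2=1, slot 4 occupied -> index 5.
Insert 942: h=3, h2=3, slot 3 occupied -> index 6.
Insert 550: h=9, slot 9 empty -> index 9.
Insert 480: h=3, h2=1, slots 3,4,5,6 occupied -> index 7.
Insert 784: h=8, slot 8 empty -> index 8.
Table: [., ., ., 271, 370, 620, 942, 480, 784, 550, .]
Lookup 480: h=3, h2=1, probe 3,4,5,6,7 → found at 7.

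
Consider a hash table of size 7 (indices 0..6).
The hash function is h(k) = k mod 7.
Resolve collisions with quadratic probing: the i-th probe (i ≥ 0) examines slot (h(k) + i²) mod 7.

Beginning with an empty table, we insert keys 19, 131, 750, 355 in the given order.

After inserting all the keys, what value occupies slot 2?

355

19 hashes to 5; slot 5 is free → place at 5.
131 hashes to 5; 5 taken → place at 6.
750 hashes to 1; slot 1 is free → place at 1.
355 hashes to 5; 5,6 taken → place at 2.
Table: [—, 750, 355, —, —, 19, 131]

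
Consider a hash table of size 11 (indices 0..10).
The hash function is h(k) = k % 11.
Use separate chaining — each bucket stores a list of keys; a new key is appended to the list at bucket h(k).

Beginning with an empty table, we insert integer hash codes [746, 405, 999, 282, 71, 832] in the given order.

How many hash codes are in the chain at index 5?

Insert 746: h=9, bucket 9 empty -> new chain.
Insert 405: h=9, bucket 9 nonempty -> append to chain.
Insert 999: h=9, bucket 9 nonempty -> append to chain.
Insert 282: h=7, bucket 7 empty -> new chain.
Insert 71: h=5, bucket 5 empty -> new chain.
Insert 832: h=7, bucket 7 nonempty -> append to chain.
Final buckets:
0: -
1: -
2: -
3: -
4: -
5: 71
6: -
7: 282 -> 832
8: -
9: 746 -> 405 -> 999
10: -

1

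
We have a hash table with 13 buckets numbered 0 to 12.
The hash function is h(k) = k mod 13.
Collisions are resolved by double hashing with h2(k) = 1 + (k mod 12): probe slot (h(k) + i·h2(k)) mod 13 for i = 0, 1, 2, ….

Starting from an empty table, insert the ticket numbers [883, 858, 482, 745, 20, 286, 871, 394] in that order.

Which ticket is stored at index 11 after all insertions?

Insert 883: h=12, slot 12 empty -> index 12.
Insert 858: h=0, slot 0 empty -> index 0.
Insert 482: h=1, slot 1 empty -> index 1.
Insert 745: h=4, slot 4 empty -> index 4.
Insert 20: h=7, slot 7 empty -> index 7.
Insert 286: h=0, h2=11, slot 0 occupied -> index 11.
Insert 871: h=0, h2=8, slot 0 occupied -> index 8.
Insert 394: h=4, h2=11, slot 4 occupied -> index 2.
Table: [858, 482, 394, —, 745, —, —, 20, 871, —, —, 286, 883]

286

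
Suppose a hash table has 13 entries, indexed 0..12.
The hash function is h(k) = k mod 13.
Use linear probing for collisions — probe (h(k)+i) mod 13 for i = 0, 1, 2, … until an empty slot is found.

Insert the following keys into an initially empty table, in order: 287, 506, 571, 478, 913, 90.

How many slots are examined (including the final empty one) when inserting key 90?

4

Insert 287: h=1, slot 1 empty → index 1.
Insert 506: h=12, slot 12 empty → index 12.
Insert 571: h=12, slot 12 occupied → index 0.
Insert 478: h=10, slot 10 empty → index 10.
Insert 913: h=3, slot 3 empty → index 3.
Insert 90: h=12, slots 12,0,1 occupied → index 2.
Table: [571, 287, 90, 913, ∅, ∅, ∅, ∅, ∅, ∅, 478, ∅, 506]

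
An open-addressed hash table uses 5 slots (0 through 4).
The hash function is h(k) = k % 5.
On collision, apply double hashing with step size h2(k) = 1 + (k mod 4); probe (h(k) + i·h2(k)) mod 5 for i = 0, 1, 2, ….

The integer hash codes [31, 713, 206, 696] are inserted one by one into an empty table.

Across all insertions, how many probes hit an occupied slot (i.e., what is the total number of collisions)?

31 hashes to 1; slot 1 is free => place at 1.
713 hashes to 3; slot 3 is free => place at 3.
206 hashes to 1, h2=3; 1 taken => place at 4.
696 hashes to 1, h2=1; 1 taken => place at 2.
Table: [_, 31, 696, 713, 206]

2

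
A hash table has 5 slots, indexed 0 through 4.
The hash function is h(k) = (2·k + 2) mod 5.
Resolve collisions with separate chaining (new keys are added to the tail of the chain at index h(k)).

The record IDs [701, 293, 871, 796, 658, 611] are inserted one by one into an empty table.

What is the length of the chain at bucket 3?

Insert 701: h=4, bucket 4 empty -> new chain.
Insert 293: h=3, bucket 3 empty -> new chain.
Insert 871: h=4, bucket 4 nonempty -> append to chain.
Insert 796: h=4, bucket 4 nonempty -> append to chain.
Insert 658: h=3, bucket 3 nonempty -> append to chain.
Insert 611: h=4, bucket 4 nonempty -> append to chain.
Final buckets:
0: .
1: .
2: .
3: 293 -> 658
4: 701 -> 871 -> 796 -> 611

2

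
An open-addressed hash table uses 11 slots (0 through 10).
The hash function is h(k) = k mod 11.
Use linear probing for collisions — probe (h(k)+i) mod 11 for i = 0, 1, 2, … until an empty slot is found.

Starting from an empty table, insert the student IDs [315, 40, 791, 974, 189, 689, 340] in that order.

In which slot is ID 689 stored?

315: h=7 => slot 7
40: h=7, probe 7,8 => slot 8
791: h=10 => slot 10
974: h=6 => slot 6
189: h=2 => slot 2
689: h=7, probe 7,8,9 => slot 9
340: h=10, probe 10,0 => slot 0
Table: [340, _, 189, _, _, _, 974, 315, 40, 689, 791]

9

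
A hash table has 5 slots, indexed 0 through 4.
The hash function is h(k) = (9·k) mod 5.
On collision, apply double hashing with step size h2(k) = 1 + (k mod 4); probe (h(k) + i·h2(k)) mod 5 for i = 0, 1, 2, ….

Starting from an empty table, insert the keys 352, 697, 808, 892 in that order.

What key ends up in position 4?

892

352 hashes to 3; slot 3 is free → place at 3.
697 hashes to 3, h2=2; 3 taken → place at 0.
808 hashes to 2; slot 2 is free → place at 2.
892 hashes to 3, h2=1; 3 taken → place at 4.
Table: [697, -, 808, 352, 892]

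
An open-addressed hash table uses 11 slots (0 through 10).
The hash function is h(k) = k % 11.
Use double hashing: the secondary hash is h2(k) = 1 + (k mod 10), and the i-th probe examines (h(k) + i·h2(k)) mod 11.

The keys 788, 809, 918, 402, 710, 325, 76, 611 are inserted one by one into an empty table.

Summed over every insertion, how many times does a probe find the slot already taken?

Insert 788: h=7, slot 7 empty → index 7.
Insert 809: h=6, slot 6 empty → index 6.
Insert 918: h=5, slot 5 empty → index 5.
Insert 402: h=6, h2=3, slot 6 occupied → index 9.
Insert 710: h=6, h2=1, slots 6,7 occupied → index 8.
Insert 325: h=6, h2=6, slot 6 occupied → index 1.
Insert 76: h=10, slot 10 empty → index 10.
Insert 611: h=6, h2=2, slots 6,8,10,1 occupied → index 3.
Table: [_, 325, _, 611, _, 918, 809, 788, 710, 402, 76]

8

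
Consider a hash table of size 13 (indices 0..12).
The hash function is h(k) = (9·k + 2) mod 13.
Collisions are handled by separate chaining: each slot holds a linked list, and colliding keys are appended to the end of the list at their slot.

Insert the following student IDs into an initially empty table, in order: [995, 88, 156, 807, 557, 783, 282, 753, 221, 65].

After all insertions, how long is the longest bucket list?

995 -> bucket 0
88 -> bucket 1
156 -> bucket 2
807 -> bucket 11
557 -> bucket 10
783 -> bucket 3
282 -> bucket 5
753 -> bucket 6
221 -> bucket 2 (collision)
65 -> bucket 2 (collision)
Final buckets:
0: 995
1: 88
2: 156 -> 221 -> 65
3: 783
4: —
5: 282
6: 753
7: —
8: —
9: —
10: 557
11: 807
12: —

3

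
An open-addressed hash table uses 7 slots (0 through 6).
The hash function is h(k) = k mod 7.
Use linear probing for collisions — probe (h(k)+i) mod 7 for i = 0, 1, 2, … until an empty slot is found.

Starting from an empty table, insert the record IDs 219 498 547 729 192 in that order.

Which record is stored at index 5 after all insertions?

192

Insert 219: h=2, slot 2 empty => index 2.
Insert 498: h=1, slot 1 empty => index 1.
Insert 547: h=1, slots 1,2 occupied => index 3.
Insert 729: h=1, slots 1,2,3 occupied => index 4.
Insert 192: h=3, slots 3,4 occupied => index 5.
Table: [., 498, 219, 547, 729, 192, .]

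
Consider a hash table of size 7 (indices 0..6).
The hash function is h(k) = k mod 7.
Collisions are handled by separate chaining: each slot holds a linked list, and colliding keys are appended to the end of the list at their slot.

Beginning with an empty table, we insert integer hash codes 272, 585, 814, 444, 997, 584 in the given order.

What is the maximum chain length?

3

272 → bucket 6
585 → bucket 4
814 → bucket 2
444 → bucket 3
997 → bucket 3 (collision)
584 → bucket 3 (collision)
Final buckets:
0: ∅
1: ∅
2: 814
3: 444 -> 997 -> 584
4: 585
5: ∅
6: 272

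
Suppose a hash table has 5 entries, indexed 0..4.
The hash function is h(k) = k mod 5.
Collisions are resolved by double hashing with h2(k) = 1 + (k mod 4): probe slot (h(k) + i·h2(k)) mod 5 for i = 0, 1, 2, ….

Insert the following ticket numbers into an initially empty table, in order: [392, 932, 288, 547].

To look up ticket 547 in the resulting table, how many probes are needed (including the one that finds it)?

Insert 392: h=2, slot 2 empty → index 2.
Insert 932: h=2, h2=1, slot 2 occupied → index 3.
Insert 288: h=3, h2=1, slot 3 occupied → index 4.
Insert 547: h=2, h2=4, slot 2 occupied → index 1.
Table: [-, 547, 392, 932, 288]
Lookup 547: h=2, h2=4, probe 2,1 → found at 1.

2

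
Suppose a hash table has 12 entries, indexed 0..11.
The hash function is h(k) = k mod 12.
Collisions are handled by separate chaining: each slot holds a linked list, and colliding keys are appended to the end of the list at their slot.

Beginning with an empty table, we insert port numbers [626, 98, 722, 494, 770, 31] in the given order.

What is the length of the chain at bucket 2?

5

Insert 626: h=2, bucket 2 empty → new chain.
Insert 98: h=2, bucket 2 nonempty → append to chain.
Insert 722: h=2, bucket 2 nonempty → append to chain.
Insert 494: h=2, bucket 2 nonempty → append to chain.
Insert 770: h=2, bucket 2 nonempty → append to chain.
Insert 31: h=7, bucket 7 empty → new chain.
Final buckets:
0: ∅
1: ∅
2: 626 -> 98 -> 722 -> 494 -> 770
3: ∅
4: ∅
5: ∅
6: ∅
7: 31
8: ∅
9: ∅
10: ∅
11: ∅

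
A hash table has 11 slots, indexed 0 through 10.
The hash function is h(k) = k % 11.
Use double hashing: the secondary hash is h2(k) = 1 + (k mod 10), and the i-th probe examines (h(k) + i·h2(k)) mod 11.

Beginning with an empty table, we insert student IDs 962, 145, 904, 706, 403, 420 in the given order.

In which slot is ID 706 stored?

Insert 962: h=5, slot 5 empty -> index 5.
Insert 145: h=2, slot 2 empty -> index 2.
Insert 904: h=2, h2=5, slot 2 occupied -> index 7.
Insert 706: h=2, h2=7, slot 2 occupied -> index 9.
Insert 403: h=7, h2=4, slot 7 occupied -> index 0.
Insert 420: h=2, h2=1, slot 2 occupied -> index 3.
Table: [403, ∅, 145, 420, ∅, 962, ∅, 904, ∅, 706, ∅]

9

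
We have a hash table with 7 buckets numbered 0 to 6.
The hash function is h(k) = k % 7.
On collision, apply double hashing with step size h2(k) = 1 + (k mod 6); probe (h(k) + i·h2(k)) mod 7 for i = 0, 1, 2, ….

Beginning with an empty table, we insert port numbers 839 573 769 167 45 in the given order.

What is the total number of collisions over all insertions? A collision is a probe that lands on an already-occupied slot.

4

839: h=6 -> slot 6
573: h=6, h2=4, probe 6,3 -> slot 3
769: h=6, h2=2, probe 6,1 -> slot 1
167: h=6, h2=6, probe 6,5 -> slot 5
45: h=3, h2=4, probe 3,0 -> slot 0
Table: [45, 769, _, 573, _, 167, 839]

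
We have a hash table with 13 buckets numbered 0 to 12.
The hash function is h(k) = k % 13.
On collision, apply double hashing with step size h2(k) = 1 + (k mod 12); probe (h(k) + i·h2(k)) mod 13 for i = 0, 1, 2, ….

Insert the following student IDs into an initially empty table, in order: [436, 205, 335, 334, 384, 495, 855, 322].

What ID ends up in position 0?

436: h=7 -> slot 7
205: h=10 -> slot 10
335: h=10, h2=12, probe 10,9 -> slot 9
334: h=9, h2=11, probe 9,7,5 -> slot 5
384: h=7, h2=1, probe 7,8 -> slot 8
495: h=1 -> slot 1
855: h=10, h2=4, probe 10,1,5,9,0 -> slot 0
322: h=10, h2=11, probe 10,8,6 -> slot 6
Table: [855, 495, ∅, ∅, ∅, 334, 322, 436, 384, 335, 205, ∅, ∅]

855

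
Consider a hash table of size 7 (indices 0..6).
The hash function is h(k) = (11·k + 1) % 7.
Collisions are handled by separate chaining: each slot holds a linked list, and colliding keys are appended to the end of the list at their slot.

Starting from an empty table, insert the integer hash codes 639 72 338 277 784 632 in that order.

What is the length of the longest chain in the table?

639 → bucket 2
72 → bucket 2 (collision)
338 → bucket 2 (collision)
277 → bucket 3
784 → bucket 1
632 → bucket 2 (collision)
Final buckets:
0: ∅
1: 784
2: 639 -> 72 -> 338 -> 632
3: 277
4: ∅
5: ∅
6: ∅

4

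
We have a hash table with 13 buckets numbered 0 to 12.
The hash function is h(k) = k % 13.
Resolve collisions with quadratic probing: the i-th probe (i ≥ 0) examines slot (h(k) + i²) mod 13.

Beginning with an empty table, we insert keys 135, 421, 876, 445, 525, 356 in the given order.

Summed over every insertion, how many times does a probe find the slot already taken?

10

135: h=5 => slot 5
421: h=5, probe 5,6 => slot 6
876: h=5, probe 5,6,9 => slot 9
445: h=3 => slot 3
525: h=5, probe 5,6,9,1 => slot 1
356: h=5, probe 5,6,9,1,8 => slot 8
Table: [∅, 525, ∅, 445, ∅, 135, 421, ∅, 356, 876, ∅, ∅, ∅]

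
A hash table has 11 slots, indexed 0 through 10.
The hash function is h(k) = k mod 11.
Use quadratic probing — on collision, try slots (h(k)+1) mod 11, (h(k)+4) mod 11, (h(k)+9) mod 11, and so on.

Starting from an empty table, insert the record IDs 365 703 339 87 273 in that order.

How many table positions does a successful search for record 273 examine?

4

365 hashes to 2; slot 2 is free => place at 2.
703 hashes to 10; slot 10 is free => place at 10.
339 hashes to 9; slot 9 is free => place at 9.
87 hashes to 10; 10 taken => place at 0.
273 hashes to 9; 9,10,2 taken => place at 7.
Table: [87, -, 365, -, -, -, -, 273, -, 339, 703]
Lookup 273: h=9, probe 9,10,2,7 → found at 7.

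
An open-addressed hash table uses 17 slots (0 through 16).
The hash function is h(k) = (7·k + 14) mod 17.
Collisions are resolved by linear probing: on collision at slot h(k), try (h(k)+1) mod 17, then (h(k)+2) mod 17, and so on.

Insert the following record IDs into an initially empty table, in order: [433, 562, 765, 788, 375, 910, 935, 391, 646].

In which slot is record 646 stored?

0

Insert 433: h=2, slot 2 empty -> index 2.
Insert 562: h=4, slot 4 empty -> index 4.
Insert 765: h=14, slot 14 empty -> index 14.
Insert 788: h=5, slot 5 empty -> index 5.
Insert 375: h=4, slots 4,5 occupied -> index 6.
Insert 910: h=9, slot 9 empty -> index 9.
Insert 935: h=14, slot 14 occupied -> index 15.
Insert 391: h=14, slots 14,15 occupied -> index 16.
Insert 646: h=14, slots 14,15,16 occupied -> index 0.
Table: [646, —, 433, —, 562, 788, 375, —, —, 910, —, —, —, —, 765, 935, 391]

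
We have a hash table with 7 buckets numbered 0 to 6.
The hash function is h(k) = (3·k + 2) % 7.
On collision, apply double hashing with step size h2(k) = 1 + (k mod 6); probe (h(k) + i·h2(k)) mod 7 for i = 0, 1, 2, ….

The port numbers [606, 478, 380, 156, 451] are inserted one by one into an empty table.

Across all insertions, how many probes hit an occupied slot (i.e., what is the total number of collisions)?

3

606: h=0 → slot 0
478: h=1 → slot 1
380: h=1, h2=3, probe 1,4 → slot 4
156: h=1, h2=1, probe 1,2 → slot 2
451: h=4, h2=2, probe 4,6 → slot 6
Table: [606, 478, 156, ., 380, ., 451]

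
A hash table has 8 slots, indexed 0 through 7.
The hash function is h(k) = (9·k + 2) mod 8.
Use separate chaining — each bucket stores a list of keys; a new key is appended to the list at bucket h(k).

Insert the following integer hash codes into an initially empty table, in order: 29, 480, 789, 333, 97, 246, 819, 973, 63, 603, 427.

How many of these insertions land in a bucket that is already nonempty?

5

Insert 29: h=7, bucket 7 empty → new chain.
Insert 480: h=2, bucket 2 empty → new chain.
Insert 789: h=7, bucket 7 nonempty → append to chain.
Insert 333: h=7, bucket 7 nonempty → append to chain.
Insert 97: h=3, bucket 3 empty → new chain.
Insert 246: h=0, bucket 0 empty → new chain.
Insert 819: h=5, bucket 5 empty → new chain.
Insert 973: h=7, bucket 7 nonempty → append to chain.
Insert 63: h=1, bucket 1 empty → new chain.
Insert 603: h=5, bucket 5 nonempty → append to chain.
Insert 427: h=5, bucket 5 nonempty → append to chain.
Final buckets:
0: 246
1: 63
2: 480
3: 97
4: _
5: 819 -> 603 -> 427
6: _
7: 29 -> 789 -> 333 -> 973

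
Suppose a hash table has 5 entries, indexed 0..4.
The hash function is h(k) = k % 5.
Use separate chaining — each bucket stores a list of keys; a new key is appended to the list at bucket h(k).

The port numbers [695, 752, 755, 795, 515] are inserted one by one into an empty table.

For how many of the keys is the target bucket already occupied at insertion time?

3

695 → bucket 0
752 → bucket 2
755 → bucket 0 (collision)
795 → bucket 0 (collision)
515 → bucket 0 (collision)
Final buckets:
0: 695 -> 755 -> 795 -> 515
1: -
2: 752
3: -
4: -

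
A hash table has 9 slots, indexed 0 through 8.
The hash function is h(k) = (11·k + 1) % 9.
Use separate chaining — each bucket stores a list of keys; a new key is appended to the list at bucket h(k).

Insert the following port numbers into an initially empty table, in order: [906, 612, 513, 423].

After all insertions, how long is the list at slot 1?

3

906 → bucket 4
612 → bucket 1
513 → bucket 1 (collision)
423 → bucket 1 (collision)
Final buckets:
0: —
1: 612 -> 513 -> 423
2: —
3: —
4: 906
5: —
6: —
7: —
8: —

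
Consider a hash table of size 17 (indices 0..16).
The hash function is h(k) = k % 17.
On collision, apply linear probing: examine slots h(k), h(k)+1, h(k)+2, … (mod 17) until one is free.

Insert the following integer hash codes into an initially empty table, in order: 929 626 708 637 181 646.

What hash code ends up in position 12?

929 hashes to 11; slot 11 is free => place at 11.
626 hashes to 14; slot 14 is free => place at 14.
708 hashes to 11; 11 taken => place at 12.
637 hashes to 8; slot 8 is free => place at 8.
181 hashes to 11; 11,12 taken => place at 13.
646 hashes to 0; slot 0 is free => place at 0.
Table: [646, —, —, —, —, —, —, —, 637, —, —, 929, 708, 181, 626, —, —]

708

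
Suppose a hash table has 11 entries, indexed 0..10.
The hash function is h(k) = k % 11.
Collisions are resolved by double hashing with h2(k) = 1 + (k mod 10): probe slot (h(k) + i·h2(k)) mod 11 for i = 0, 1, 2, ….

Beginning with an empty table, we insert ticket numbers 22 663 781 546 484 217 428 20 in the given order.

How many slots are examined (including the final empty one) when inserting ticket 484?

Insert 22: h=0, slot 0 empty => index 0.
Insert 663: h=3, slot 3 empty => index 3.
Insert 781: h=0, h2=2, slot 0 occupied => index 2.
Insert 546: h=7, slot 7 empty => index 7.
Insert 484: h=0, h2=5, slot 0 occupied => index 5.
Insert 217: h=8, slot 8 empty => index 8.
Insert 428: h=10, slot 10 empty => index 10.
Insert 20: h=9, slot 9 empty => index 9.
Table: [22, -, 781, 663, -, 484, -, 546, 217, 20, 428]

2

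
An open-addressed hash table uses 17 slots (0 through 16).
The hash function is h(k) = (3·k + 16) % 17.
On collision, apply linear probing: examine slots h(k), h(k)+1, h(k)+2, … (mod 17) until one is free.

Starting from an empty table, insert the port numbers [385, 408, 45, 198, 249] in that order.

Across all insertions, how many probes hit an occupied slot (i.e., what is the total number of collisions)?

9

Insert 385: h=15, slot 15 empty → index 15.
Insert 408: h=16, slot 16 empty → index 16.
Insert 45: h=15, slots 15,16 occupied → index 0.
Insert 198: h=15, slots 15,16,0 occupied → index 1.
Insert 249: h=15, slots 15,16,0,1 occupied → index 2.
Table: [45, 198, 249, _, _, _, _, _, _, _, _, _, _, _, _, 385, 408]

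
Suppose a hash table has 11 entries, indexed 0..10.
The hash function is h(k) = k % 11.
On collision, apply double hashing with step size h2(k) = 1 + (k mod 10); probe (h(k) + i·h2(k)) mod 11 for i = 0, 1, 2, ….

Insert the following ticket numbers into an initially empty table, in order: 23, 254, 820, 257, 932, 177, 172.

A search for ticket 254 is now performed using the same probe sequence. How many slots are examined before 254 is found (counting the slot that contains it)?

23: h=1 → slot 1
254: h=1, h2=5, probe 1,6 → slot 6
820: h=6, h2=1, probe 6,7 → slot 7
257: h=4 → slot 4
932: h=8 → slot 8
177: h=1, h2=8, probe 1,9 → slot 9
172: h=7, h2=3, probe 7,10 → slot 10
Table: [∅, 23, ∅, ∅, 257, ∅, 254, 820, 932, 177, 172]
Lookup 254: h=1, h2=5, probe 1,6 → found at 6.

2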